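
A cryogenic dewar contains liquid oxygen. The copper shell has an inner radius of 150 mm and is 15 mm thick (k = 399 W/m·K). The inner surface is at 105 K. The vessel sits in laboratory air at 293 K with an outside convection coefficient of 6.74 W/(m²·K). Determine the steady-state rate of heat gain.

For a spherical shell R = (1/r₁ − 1/r₂)/(4πk); film R = 1/(h·4πr²). In series:
R_copper shell = (1/0.15 − 1/0.165)/(4π×399) = 1.209×10^-4 K/W
R_outer film = 1/(h·4πr_o²) = 1/(6.74×4π×0.165²) = 0.4337 K/W
R_total = 0.4338 K/W
Q = ΔT/R_total = 188/0.4338

Q ≈ 433 W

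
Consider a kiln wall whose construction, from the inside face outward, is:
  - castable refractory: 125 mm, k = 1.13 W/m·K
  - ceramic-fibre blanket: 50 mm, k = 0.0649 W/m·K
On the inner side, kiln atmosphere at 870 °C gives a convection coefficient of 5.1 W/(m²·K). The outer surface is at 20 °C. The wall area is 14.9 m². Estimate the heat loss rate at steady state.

Thermal resistances in series:
R_inner film = 1/(h_i·A) = 1/(5.1×14.9) = 0.01316 K/W
R_castable refractory = L/(kA) = 0.125/(1.13×14.9) = 0.007424 K/W
R_ceramic-fibre blanket = L/(kA) = 0.05/(0.0649×14.9) = 0.05171 K/W
R_total = 0.07229 K/W
Q = ΔT / R_total = 850 / 0.07229

Q ≈ 11800 W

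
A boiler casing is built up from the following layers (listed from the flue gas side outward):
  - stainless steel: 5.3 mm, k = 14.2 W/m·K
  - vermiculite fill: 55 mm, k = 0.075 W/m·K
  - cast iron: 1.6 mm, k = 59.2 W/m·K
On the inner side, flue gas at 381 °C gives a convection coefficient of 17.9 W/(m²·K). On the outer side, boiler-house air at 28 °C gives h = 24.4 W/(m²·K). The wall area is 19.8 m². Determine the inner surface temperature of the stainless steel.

Using the resistance-network approach (series):
R_inner film = 1/(h_i·A) = 1/(17.9×19.8) = 0.002822 K/W
R_stainless steel = L/(kA) = 0.0053/(14.2×19.8) = 1.885×10^-5 K/W
R_vermiculite fill = L/(kA) = 0.055/(0.075×19.8) = 0.03704 K/W
R_cast iron = L/(kA) = 0.0016/(59.2×19.8) = 1.365×10^-6 K/W
R_outer film = 1/(h_o·A) = 1/(24.4×19.8) = 0.00207 K/W
R_total = 0.04195 K/W;  Q = ΔT/R_total = 353/0.04195 = 8415 W
T_interface = T_inner − Q·ΣR(inner→interface) = 381 − 8420×0.002822

T ≈ 357 °C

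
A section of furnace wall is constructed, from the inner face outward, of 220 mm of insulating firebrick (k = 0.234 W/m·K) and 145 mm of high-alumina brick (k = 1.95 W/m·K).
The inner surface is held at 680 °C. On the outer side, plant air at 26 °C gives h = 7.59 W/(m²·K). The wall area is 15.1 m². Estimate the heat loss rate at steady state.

Q ≈ 8620 W

Series thermal resistances:
R_insulating firebrick = L/(kA) = 0.22/(0.234×15.1) = 0.06226 K/W
R_high-alumina brick = L/(kA) = 0.145/(1.95×15.1) = 0.004924 K/W
R_outer film = 1/(h_o·A) = 1/(7.59×15.1) = 0.008725 K/W
R_total = 0.07591 K/W
Q = ΔT / R_total = 654 / 0.07591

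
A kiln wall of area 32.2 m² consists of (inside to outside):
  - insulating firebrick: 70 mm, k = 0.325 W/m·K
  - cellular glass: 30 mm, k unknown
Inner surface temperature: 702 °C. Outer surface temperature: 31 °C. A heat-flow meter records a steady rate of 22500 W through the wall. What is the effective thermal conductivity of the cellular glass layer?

k ≈ 0.0403 W/(m·K)

Thermal resistances in series:
R_insulating firebrick = L/(kA) = 0.07/(0.325×32.2) = 0.006689 K/W
Sum of known resistances R_other = 0.006689 K/W
Total R = ΔT/Q = 671/22500 = 0.02982 K/W
R_cellular glass = R_total − R_other = 0.02313 K/W
k = L/(R·A) = 0.03/(0.02313×32.2)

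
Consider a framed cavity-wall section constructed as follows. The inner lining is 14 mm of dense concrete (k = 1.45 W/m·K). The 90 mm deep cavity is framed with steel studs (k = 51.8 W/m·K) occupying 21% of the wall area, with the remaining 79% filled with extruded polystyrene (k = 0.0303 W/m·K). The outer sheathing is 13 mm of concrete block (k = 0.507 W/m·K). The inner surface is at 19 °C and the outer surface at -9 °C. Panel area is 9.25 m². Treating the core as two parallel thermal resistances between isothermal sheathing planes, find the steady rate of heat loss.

Sheathing layers in series; stud and cavity paths in parallel between them.
R_inner = 0.014/(1.45×9.25) = 0.001044 K/W
R_stud  = 0.09/(51.8×0.21×9.25) = 8.944×10^-4 K/W
R_cav   = 0.09/(0.0303×0.79×9.25) = 0.4065 K/W
1/R_core = 1/R_stud + 1/R_cav → R_core = 8.925×10^-4 K/W
R_outer = 0.013/(0.507×9.25) = 0.002772 K/W
R_total = 0.004708 K/W
Q = ΔT/R_total = 28/0.004708

Q ≈ 5950 W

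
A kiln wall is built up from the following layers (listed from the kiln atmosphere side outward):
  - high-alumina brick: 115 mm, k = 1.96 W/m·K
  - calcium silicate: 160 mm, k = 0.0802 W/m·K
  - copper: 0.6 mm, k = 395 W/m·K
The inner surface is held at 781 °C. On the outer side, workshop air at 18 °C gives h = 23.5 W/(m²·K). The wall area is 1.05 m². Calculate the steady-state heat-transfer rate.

Q ≈ 382 W

Using the resistance-network approach (series):
R_high-alumina brick = L/(kA) = 0.115/(1.96×1.05) = 0.05588 K/W
R_calcium silicate = L/(kA) = 0.16/(0.0802×1.05) = 1.9 K/W
R_copper = L/(kA) = 0.0006/(395×1.05) = 1.447×10^-6 K/W
R_outer film = 1/(h_o·A) = 1/(23.5×1.05) = 0.04053 K/W
R_total = 1.996 K/W
Q = ΔT / R_total = 763 / 1.996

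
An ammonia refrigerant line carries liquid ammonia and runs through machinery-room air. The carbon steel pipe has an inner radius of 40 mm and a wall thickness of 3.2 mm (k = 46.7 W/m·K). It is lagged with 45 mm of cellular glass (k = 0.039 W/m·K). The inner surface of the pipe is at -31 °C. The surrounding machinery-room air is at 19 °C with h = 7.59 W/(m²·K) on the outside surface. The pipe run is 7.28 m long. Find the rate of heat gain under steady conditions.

Radial resistances (cylindrical: R_cond = ln(r_o/r_i)/(2πkL), R_conv = 1/(h·2πrL)):
R_carbon steel pipe wall = ln(43.2/40)/(2π×46.7×7.28) = 3.603×10^-5 K/W
R_cellular glass = ln(88.2/43.2)/(2π×0.039×7.28) = 0.4001 K/W
R_outer film = 1/(h_o·2πr_oL) = 1/(7.59×2π×0.0882×7.28) = 0.03266 K/W
R_total = 0.4328 K/W
Q = ΔT/R_total = 50/0.4328

Q ≈ 116 W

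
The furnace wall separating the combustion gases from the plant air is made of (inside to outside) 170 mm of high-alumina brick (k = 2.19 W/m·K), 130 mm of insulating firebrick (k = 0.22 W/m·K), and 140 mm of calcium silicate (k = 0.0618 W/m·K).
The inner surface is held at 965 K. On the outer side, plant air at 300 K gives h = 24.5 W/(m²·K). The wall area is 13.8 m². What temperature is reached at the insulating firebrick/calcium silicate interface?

Series thermal resistances:
R_high-alumina brick = L/(kA) = 0.17/(2.19×13.8) = 0.005625 K/W
R_insulating firebrick = L/(kA) = 0.13/(0.22×13.8) = 0.04282 K/W
R_calcium silicate = L/(kA) = 0.14/(0.0618×13.8) = 0.1642 K/W
R_outer film = 1/(h_o·A) = 1/(24.5×13.8) = 0.002958 K/W
R_total = 0.2156 K/W;  Q = ΔT/R_total = 665/0.2156 = 3085 W
T_interface = T_inner − Q·ΣR(inner→interface) = 965 − 3080×0.04844

T ≈ 816 K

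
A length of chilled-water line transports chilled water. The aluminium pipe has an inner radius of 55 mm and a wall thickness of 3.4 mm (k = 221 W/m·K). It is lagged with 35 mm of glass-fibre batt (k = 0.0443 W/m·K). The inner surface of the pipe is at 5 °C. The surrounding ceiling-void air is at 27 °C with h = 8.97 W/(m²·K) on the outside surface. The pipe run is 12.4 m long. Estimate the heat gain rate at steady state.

Cylindrical conduction, so R = ln(r₂/r₁)/(2πkL) per layer, in series:
R_aluminium pipe wall = ln(58.4/55)/(2π×221×12.4) = 3.484×10^-6 K/W
R_glass-fibre batt = ln(93.4/58.4)/(2π×0.0443×12.4) = 0.1361 K/W
R_outer film = 1/(h_o·2πr_oL) = 1/(8.97×2π×0.0934×12.4) = 0.01532 K/W
R_total = 0.1514 K/W
Q = ΔT/R_total = 22/0.1514

Q ≈ 145 W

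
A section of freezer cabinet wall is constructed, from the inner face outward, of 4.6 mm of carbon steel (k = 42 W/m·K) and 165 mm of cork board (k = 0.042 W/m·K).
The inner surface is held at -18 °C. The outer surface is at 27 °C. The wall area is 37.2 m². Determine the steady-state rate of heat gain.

Model the wall as resistances in series:
R_carbon steel = L/(kA) = 0.0046/(42×37.2) = 2.944×10^-6 K/W
R_cork board = L/(kA) = 0.165/(0.042×37.2) = 0.1056 K/W
R_total = 0.1056 K/W
Q = ΔT / R_total = 45 / 0.1056

Q ≈ 426 W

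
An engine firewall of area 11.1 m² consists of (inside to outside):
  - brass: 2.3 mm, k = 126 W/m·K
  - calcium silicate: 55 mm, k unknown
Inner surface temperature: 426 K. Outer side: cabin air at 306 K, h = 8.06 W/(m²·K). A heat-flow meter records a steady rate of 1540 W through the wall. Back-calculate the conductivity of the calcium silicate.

Model the wall as resistances in series:
R_brass = L/(kA) = 0.0023/(126×11.1) = 1.645×10^-6 K/W
R_outer film = 1/(h_o·A) = 1/(8.06×11.1) = 0.01118 K/W
Sum of known resistances R_other = 0.01118 K/W
Total R = ΔT/Q = 120/1540 = 0.07792 K/W
R_calcium silicate = R_total − R_other = 0.06674 K/W
k = L/(R·A) = 0.055/(0.06674×11.1)

k ≈ 0.0742 W/(m·K)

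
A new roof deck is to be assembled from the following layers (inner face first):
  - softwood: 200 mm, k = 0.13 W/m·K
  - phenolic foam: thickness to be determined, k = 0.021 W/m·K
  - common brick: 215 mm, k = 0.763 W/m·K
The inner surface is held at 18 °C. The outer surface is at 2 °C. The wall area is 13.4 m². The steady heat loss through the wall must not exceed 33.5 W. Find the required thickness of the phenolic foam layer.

Using the resistance-network approach (series):
R_softwood = L/(kA) = 0.2/(0.13×13.4) = 0.1148 K/W
R_common brick = L/(kA) = 0.215/(0.763×13.4) = 0.02103 K/W
Sum of the known resistances R_other = 0.1358 K/W
Required total resistance R_tot = ΔT/Q_allow = 16/33.5 = 0.4776 K/W
R_phenolic foam = R_tot − R_other = 0.3418 K/W
L = R·k·A = 0.3418×0.021×13.4

L ≈ 96.2 mm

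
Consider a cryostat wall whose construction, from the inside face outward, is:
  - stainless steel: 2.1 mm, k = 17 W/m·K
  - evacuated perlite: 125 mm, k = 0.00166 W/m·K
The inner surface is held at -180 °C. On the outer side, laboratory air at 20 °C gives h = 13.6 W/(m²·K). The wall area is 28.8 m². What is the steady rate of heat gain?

Q ≈ 76.4 W

Model the wall as resistances in series:
R_stainless steel = L/(kA) = 0.0021/(17×28.8) = 4.289×10^-6 K/W
R_evacuated perlite = L/(kA) = 0.125/(0.00166×28.8) = 2.615 K/W
R_outer film = 1/(h_o·A) = 1/(13.6×28.8) = 0.002553 K/W
R_total = 2.617 K/W
Q = ΔT / R_total = 200 / 2.617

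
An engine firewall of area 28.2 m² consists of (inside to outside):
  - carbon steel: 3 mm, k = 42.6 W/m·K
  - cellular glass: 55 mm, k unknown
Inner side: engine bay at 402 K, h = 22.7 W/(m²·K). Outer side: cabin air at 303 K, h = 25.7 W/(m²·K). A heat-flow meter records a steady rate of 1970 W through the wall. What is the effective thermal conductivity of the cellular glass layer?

Using the resistance-network approach (series):
R_inner film = 1/(h_i·A) = 1/(22.7×28.2) = 0.001562 K/W
R_carbon steel = L/(kA) = 0.003/(42.6×28.2) = 2.497×10^-6 K/W
R_outer film = 1/(h_o·A) = 1/(25.7×28.2) = 0.00138 K/W
Sum of known resistances R_other = 0.002944 K/W
Total R = ΔT/Q = 99/1970 = 0.05025 K/W
R_cellular glass = R_total − R_other = 0.04731 K/W
k = L/(R·A) = 0.055/(0.04731×28.2)

k ≈ 0.0412 W/(m·K)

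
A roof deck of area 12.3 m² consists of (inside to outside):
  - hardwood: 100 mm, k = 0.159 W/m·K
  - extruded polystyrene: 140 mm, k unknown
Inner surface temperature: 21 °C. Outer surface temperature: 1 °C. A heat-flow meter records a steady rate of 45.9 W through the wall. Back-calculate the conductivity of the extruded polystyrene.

k ≈ 0.0296 W/(m·K)

Series thermal resistances:
R_hardwood = L/(kA) = 0.1/(0.159×12.3) = 0.05113 K/W
Sum of known resistances R_other = 0.05113 K/W
Total R = ΔT/Q = 20/45.9 = 0.4357 K/W
R_extruded polystyrene = R_total − R_other = 0.3846 K/W
k = L/(R·A) = 0.14/(0.3846×12.3)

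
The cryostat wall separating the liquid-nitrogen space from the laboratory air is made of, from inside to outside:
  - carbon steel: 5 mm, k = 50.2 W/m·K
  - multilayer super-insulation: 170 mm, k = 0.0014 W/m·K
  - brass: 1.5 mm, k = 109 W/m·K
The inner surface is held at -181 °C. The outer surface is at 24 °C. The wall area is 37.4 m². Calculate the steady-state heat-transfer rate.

Model the wall as resistances in series:
R_carbon steel = L/(kA) = 0.005/(50.2×37.4) = 2.663×10^-6 K/W
R_multilayer super-insulation = L/(kA) = 0.17/(0.0014×37.4) = 3.247 K/W
R_brass = L/(kA) = 0.0015/(109×37.4) = 3.68×10^-7 K/W
R_total = 3.247 K/W
Q = ΔT / R_total = 205 / 3.247

Q ≈ 63.1 W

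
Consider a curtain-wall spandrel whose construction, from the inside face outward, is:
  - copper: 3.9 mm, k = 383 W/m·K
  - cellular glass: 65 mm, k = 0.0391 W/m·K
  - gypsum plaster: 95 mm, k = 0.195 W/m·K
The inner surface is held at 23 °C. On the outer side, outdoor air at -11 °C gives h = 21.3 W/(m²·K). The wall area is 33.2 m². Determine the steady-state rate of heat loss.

Q ≈ 514 W

Treating each layer as a thermal resistance in series:
R_copper = L/(kA) = 0.0039/(383×33.2) = 3.067×10^-7 K/W
R_cellular glass = L/(kA) = 0.065/(0.0391×33.2) = 0.05007 K/W
R_gypsum plaster = L/(kA) = 0.095/(0.195×33.2) = 0.01467 K/W
R_outer film = 1/(h_o·A) = 1/(21.3×33.2) = 0.001414 K/W
R_total = 0.06616 K/W
Q = ΔT / R_total = 34 / 0.06616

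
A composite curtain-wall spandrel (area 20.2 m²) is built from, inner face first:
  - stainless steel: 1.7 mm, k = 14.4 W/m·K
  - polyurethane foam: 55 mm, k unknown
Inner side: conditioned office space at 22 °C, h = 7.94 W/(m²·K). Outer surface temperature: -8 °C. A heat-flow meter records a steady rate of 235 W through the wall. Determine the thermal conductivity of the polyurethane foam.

k ≈ 0.0224 W/(m·K)

Treating each layer as a thermal resistance in series:
R_inner film = 1/(h_i·A) = 1/(7.94×20.2) = 0.006235 K/W
R_stainless steel = L/(kA) = 0.0017/(14.4×20.2) = 5.844×10^-6 K/W
Sum of known resistances R_other = 0.006241 K/W
Total R = ΔT/Q = 30/235 = 0.1277 K/W
R_polyurethane foam = R_total − R_other = 0.1214 K/W
k = L/(R·A) = 0.055/(0.1214×20.2)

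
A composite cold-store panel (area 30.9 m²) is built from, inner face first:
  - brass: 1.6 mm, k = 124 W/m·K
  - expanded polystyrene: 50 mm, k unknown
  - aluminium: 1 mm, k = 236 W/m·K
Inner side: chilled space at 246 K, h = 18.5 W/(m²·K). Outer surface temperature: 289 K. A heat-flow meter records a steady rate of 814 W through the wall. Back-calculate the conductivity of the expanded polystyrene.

k ≈ 0.0317 W/(m·K)

Series thermal resistances:
R_inner film = 1/(h_i·A) = 1/(18.5×30.9) = 0.001749 K/W
R_brass = L/(kA) = 0.0016/(124×30.9) = 4.176×10^-7 K/W
R_aluminium = L/(kA) = 0.001/(236×30.9) = 1.371×10^-7 K/W
Sum of known resistances R_other = 0.00175 K/W
Total R = ΔT/Q = 43/814 = 0.05283 K/W
R_expanded polystyrene = R_total − R_other = 0.05108 K/W
k = L/(R·A) = 0.05/(0.05108×30.9)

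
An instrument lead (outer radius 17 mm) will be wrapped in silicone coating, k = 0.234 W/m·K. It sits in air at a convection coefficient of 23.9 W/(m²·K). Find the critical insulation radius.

r_cr ≈ 9.79 mm

For a cylinder r_cr = k/h = 0.234/23.9
r_cr = 9.79 mm; since the bare radius (17 mm) is above r_cr, any added insulation will reduce heat loss.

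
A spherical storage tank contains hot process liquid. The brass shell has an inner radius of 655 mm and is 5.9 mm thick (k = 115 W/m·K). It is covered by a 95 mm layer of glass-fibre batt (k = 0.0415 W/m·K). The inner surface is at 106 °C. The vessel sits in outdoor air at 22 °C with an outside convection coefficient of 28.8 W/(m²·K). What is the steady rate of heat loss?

Spherical conduction: R = (1/r_in − 1/r_out)/(4πk) per layer; series-sum.
R_brass shell = (1/0.655 − 1/0.6609)/(4π×115) = 9.431×10^-6 K/W
R_glass-fibre batt = (1/0.6609 − 1/0.7559)/(4π×0.0415) = 0.3646 K/W
R_outer film = 1/(h·4πr_o²) = 1/(28.8×4π×0.7559²) = 0.004836 K/W
R_total = 0.3695 K/W
Q = ΔT/R_total = 84/0.3695

Q ≈ 227 W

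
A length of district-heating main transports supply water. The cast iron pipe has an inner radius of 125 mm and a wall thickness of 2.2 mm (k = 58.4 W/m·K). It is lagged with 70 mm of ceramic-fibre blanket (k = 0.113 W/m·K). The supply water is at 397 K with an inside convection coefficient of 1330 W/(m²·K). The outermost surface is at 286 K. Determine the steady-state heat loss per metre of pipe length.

q′ ≈ 179 W/m

For a radial system each layer contributes R = ln(r_out/r_in)/(2πkL); films add R = 1/(hA).
R_inner film = 1/(h_i·2πr₁L) = 1/(1330×2π×0.125×1) = 9.573×10^-4 K/W
R_cast iron pipe wall = ln(127.2/125)/(2π×58.4×1) = 4.755×10^-5 K/W
R_ceramic-fibre blanket = ln(197.2/127.2)/(2π×0.113×1) = 0.6175 K/W
R_total = 0.6186 K/W
Q = ΔT/R_total = 111/0.6186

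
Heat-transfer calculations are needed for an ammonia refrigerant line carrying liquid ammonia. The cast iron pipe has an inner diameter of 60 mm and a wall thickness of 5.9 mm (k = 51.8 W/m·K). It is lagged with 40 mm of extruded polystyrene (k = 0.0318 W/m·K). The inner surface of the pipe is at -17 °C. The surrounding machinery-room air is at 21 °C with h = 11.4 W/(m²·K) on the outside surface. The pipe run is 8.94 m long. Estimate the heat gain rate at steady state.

Per-layer cylindrical resistances, series-summed:
R_cast iron pipe wall = ln(35.9/30)/(2π×51.8×8.94) = 6.17×10^-5 K/W
R_extruded polystyrene = ln(75.9/35.9)/(2π×0.0318×8.94) = 0.4191 K/W
R_outer film = 1/(h_o·2πr_oL) = 1/(11.4×2π×0.0759×8.94) = 0.02057 K/W
R_total = 0.4398 K/W
Q = ΔT/R_total = 38/0.4398

Q ≈ 86.4 W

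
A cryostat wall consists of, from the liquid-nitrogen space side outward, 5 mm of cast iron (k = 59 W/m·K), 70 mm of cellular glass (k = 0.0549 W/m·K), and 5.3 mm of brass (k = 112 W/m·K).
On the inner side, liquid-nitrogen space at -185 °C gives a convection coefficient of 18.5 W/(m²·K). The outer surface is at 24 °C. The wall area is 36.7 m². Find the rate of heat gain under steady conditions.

Thermal resistances in series:
R_inner film = 1/(h_i·A) = 1/(18.5×36.7) = 0.001473 K/W
R_cast iron = L/(kA) = 0.005/(59×36.7) = 2.309×10^-6 K/W
R_cellular glass = L/(kA) = 0.07/(0.0549×36.7) = 0.03474 K/W
R_brass = L/(kA) = 0.0053/(112×36.7) = 1.289×10^-6 K/W
R_total = 0.03622 K/W
Q = ΔT / R_total = 209 / 0.03622

Q ≈ 5770 W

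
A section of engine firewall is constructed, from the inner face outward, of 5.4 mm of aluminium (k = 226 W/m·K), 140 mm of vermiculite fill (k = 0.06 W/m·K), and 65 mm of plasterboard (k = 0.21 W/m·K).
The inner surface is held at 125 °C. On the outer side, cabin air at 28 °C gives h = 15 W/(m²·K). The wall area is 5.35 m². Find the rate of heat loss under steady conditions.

Thermal resistances in series:
R_aluminium = L/(kA) = 0.0054/(226×5.35) = 4.466×10^-6 K/W
R_vermiculite fill = L/(kA) = 0.14/(0.06×5.35) = 0.4361 K/W
R_plasterboard = L/(kA) = 0.065/(0.21×5.35) = 0.05785 K/W
R_outer film = 1/(h_o·A) = 1/(15×5.35) = 0.01246 K/W
R_total = 0.5065 K/W
Q = ΔT / R_total = 97 / 0.5065

Q ≈ 192 W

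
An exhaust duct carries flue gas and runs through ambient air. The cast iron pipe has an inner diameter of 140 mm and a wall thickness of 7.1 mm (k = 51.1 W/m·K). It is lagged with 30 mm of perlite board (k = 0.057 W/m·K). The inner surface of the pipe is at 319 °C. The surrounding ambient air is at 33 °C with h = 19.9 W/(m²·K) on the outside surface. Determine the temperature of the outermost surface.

T ≈ 54.5 °C

Radial resistances (cylindrical: R_cond = ln(r_o/r_i)/(2πkL), R_conv = 1/(h·2πrL)):
R_cast iron pipe wall = ln(77.1/70)/(2π×51.1×1) = 3.009×10^-4 K/W
R_perlite board = ln(107.1/77.1)/(2π×0.057×1) = 0.9177 K/W
R_outer film = 1/(h_o·2πr_oL) = 1/(19.9×2π×0.1071×1) = 0.07468 K/W
R_total = 0.9927 K/W
Q = ΔT/R_total = 286/0.9927
Q = 288 W/m
T_interface = T_inner − Q·ΣR(inner→interface) = 319 − 288×0.918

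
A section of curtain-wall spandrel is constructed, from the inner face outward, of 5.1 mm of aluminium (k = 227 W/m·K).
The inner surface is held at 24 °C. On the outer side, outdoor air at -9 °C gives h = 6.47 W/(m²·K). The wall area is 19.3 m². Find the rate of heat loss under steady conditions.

Thermal resistances in series:
R_aluminium = L/(kA) = 0.0051/(227×19.3) = 1.164×10^-6 K/W
R_outer film = 1/(h_o·A) = 1/(6.47×19.3) = 0.008008 K/W
R_total = 0.008009 K/W
Q = ΔT / R_total = 33 / 0.008009

Q ≈ 4120 W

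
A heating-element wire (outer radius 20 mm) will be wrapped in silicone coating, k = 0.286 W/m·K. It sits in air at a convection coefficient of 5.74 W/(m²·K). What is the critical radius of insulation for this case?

For a cylinder r_cr = k/h = 0.286/5.74
r_cr = 49.8 mm; since the bare radius (20 mm) is below r_cr, adding a thin layer of insulation will *increase* heat loss.

r_cr ≈ 49.8 mm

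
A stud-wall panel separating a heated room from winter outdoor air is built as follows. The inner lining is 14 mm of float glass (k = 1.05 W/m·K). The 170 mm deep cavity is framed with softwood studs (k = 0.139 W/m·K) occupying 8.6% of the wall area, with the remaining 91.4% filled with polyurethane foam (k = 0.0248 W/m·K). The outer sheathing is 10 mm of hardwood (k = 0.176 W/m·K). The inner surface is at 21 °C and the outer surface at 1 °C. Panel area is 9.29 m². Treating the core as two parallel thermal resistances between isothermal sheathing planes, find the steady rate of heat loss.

Q ≈ 37.3 W

Sheathing layers in series; stud and cavity paths in parallel between them.
R_inner = 0.014/(1.05×9.29) = 0.001435 K/W
R_stud  = 0.17/(0.139×0.086×9.29) = 1.531 K/W
R_cav   = 0.17/(0.0248×0.914×9.29) = 0.8073 K/W
1/R_core = 1/R_stud + 1/R_cav → R_core = 0.5286 K/W
R_outer = 0.01/(0.176×9.29) = 0.006116 K/W
R_total = 0.5361 K/W
Q = ΔT/R_total = 20/0.5361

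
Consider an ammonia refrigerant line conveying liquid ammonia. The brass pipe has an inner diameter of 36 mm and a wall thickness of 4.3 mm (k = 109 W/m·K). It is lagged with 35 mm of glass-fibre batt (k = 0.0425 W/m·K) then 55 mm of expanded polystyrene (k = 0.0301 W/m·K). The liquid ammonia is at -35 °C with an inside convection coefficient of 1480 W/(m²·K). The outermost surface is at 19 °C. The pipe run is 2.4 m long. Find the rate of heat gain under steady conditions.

Q ≈ 18.3 W

Per-layer cylindrical resistances, series-summed:
R_inner film = 1/(h_i·2πr₁L) = 1/(1480×2π×0.018×2.4) = 0.002489 K/W
R_brass pipe wall = ln(22.3/18)/(2π×109×2.4) = 1.303×10^-4 K/W
R_glass-fibre batt = ln(57.3/22.3)/(2π×0.0425×2.4) = 1.473 K/W
R_expanded polystyrene = ln(112.3/57.3)/(2π×0.0301×2.4) = 1.482 K/W
R_total = 2.958 K/W
Q = ΔT/R_total = 54/2.958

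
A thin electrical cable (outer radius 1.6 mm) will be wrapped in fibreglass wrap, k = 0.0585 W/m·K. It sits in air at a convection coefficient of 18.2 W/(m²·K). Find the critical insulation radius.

For a cylinder r_cr = k/h = 0.0585/18.2
r_cr = 3.21 mm; since the bare radius (1.6 mm) is below r_cr, adding a thin layer of insulation will *increase* heat loss.

r_cr ≈ 3.21 mm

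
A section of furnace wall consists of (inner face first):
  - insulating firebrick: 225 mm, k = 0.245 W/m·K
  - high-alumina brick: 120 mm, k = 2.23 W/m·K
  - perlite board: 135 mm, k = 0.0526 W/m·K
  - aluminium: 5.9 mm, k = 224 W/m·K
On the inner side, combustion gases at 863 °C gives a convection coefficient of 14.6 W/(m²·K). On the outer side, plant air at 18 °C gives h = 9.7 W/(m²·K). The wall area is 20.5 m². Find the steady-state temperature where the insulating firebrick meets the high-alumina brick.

Model the wall as resistances in series:
R_inner film = 1/(h_i·A) = 1/(14.6×20.5) = 0.003341 K/W
R_insulating firebrick = L/(kA) = 0.225/(0.245×20.5) = 0.0448 K/W
R_high-alumina brick = L/(kA) = 0.12/(2.23×20.5) = 0.002625 K/W
R_perlite board = L/(kA) = 0.135/(0.0526×20.5) = 0.1252 K/W
R_aluminium = L/(kA) = 0.0059/(224×20.5) = 1.285×10^-6 K/W
R_outer film = 1/(h_o·A) = 1/(9.7×20.5) = 0.005029 K/W
R_total = 0.181 K/W;  Q = ΔT/R_total = 845/0.181 = 4669 W
T_interface = T_inner − Q·ΣR(inner→interface) = 863 − 4670×0.04814

T ≈ 638 °C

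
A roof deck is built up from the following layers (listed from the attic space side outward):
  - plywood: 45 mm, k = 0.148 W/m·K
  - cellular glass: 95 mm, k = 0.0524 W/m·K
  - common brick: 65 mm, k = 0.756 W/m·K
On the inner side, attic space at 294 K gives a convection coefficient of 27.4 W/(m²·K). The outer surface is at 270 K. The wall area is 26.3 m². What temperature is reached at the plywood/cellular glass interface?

Series thermal resistances:
R_inner film = 1/(h_i·A) = 1/(27.4×26.3) = 0.001388 K/W
R_plywood = L/(kA) = 0.045/(0.148×26.3) = 0.01156 K/W
R_cellular glass = L/(kA) = 0.095/(0.0524×26.3) = 0.06893 K/W
R_common brick = L/(kA) = 0.065/(0.756×26.3) = 0.003269 K/W
R_total = 0.08515 K/W;  Q = ΔT/R_total = 24/0.08515 = 281.8 W
T_interface = T_inner − Q·ΣR(inner→interface) = 294 − 282×0.01295

T ≈ 290 K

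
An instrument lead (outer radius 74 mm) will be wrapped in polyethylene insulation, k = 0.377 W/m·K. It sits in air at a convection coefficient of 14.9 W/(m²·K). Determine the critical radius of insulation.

r_cr ≈ 25.3 mm

For a cylinder r_cr = k/h = 0.377/14.9
r_cr = 25.3 mm; since the bare radius (74 mm) is above r_cr, any added insulation will reduce heat loss.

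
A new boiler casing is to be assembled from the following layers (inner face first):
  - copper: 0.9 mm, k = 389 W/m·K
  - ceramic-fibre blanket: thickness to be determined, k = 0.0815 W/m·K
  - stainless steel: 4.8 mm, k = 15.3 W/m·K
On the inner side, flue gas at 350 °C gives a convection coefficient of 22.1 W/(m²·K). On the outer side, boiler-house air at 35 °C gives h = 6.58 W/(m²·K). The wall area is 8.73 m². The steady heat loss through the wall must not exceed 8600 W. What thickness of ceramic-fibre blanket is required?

Model the wall as resistances in series:
R_inner film = 1/(h_i·A) = 1/(22.1×8.73) = 0.005183 K/W
R_copper = L/(kA) = 0.0009/(389×8.73) = 2.65×10^-7 K/W
R_stainless steel = L/(kA) = 0.0048/(15.3×8.73) = 3.594×10^-5 K/W
R_outer film = 1/(h_o·A) = 1/(6.58×8.73) = 0.01741 K/W
Sum of the known resistances R_other = 0.02263 K/W
Required total resistance R_tot = ΔT/Q_allow = 315/8600 = 0.03663 K/W
R_ceramic-fibre blanket = R_tot − R_other = 0.014 K/W
L = R·k·A = 0.014×0.0815×8.73

L ≈ 9.96 mm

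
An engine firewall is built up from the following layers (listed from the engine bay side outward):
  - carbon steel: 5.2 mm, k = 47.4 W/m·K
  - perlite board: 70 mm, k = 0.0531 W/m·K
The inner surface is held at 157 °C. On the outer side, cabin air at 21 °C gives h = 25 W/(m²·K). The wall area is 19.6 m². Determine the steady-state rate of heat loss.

Q ≈ 1960 W

Treating each layer as a thermal resistance in series:
R_carbon steel = L/(kA) = 0.0052/(47.4×19.6) = 5.597×10^-6 K/W
R_perlite board = L/(kA) = 0.07/(0.0531×19.6) = 0.06726 K/W
R_outer film = 1/(h_o·A) = 1/(25×19.6) = 0.002041 K/W
R_total = 0.0693 K/W
Q = ΔT / R_total = 136 / 0.0693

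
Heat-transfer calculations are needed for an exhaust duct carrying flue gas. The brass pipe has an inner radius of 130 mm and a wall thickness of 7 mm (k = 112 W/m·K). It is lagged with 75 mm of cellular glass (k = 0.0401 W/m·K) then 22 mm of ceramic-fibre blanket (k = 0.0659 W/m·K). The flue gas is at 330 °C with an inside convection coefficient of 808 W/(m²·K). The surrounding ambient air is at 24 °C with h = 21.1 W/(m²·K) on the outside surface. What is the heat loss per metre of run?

Cylindrical conduction, so R = ln(r₂/r₁)/(2πkL) per layer, in series:
R_inner film = 1/(h_i·2πr₁L) = 1/(808×2π×0.13×1) = 0.001515 K/W
R_brass pipe wall = ln(137/130)/(2π×112×1) = 7.453×10^-5 K/W
R_cellular glass = ln(212/137)/(2π×0.0401×1) = 1.733 K/W
R_ceramic-fibre blanket = ln(234/212)/(2π×0.0659×1) = 0.2385 K/W
R_outer film = 1/(h_o·2πr_oL) = 1/(21.1×2π×0.234×1) = 0.03223 K/W
R_total = 2.005 K/W
Q = ΔT/R_total = 306/2.005

q′ ≈ 153 W/m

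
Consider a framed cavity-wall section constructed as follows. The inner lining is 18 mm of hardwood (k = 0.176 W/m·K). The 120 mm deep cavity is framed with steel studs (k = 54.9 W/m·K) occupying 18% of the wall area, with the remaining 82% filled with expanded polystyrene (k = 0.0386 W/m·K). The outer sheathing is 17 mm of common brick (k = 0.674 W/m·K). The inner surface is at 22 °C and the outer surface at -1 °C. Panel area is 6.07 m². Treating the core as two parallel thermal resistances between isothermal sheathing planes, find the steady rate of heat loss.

Sheathing layers in series; stud and cavity paths in parallel between them.
R_inner = 0.018/(0.176×6.07) = 0.01685 K/W
R_stud  = 0.12/(54.9×0.18×6.07) = 0.002001 K/W
R_cav   = 0.12/(0.0386×0.82×6.07) = 0.6246 K/W
1/R_core = 1/R_stud + 1/R_cav → R_core = 0.001994 K/W
R_outer = 0.017/(0.674×6.07) = 0.004155 K/W
R_total = 0.023 K/W
Q = ΔT/R_total = 23/0.023

Q ≈ 1000 W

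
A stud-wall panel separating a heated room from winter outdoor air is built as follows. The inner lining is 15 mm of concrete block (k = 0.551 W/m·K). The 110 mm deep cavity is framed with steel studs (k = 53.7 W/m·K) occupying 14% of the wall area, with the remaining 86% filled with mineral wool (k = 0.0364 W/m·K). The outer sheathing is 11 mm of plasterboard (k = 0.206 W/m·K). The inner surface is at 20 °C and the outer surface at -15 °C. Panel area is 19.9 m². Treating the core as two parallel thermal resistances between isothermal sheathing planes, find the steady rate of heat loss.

Q ≈ 7320 W

Sheathing layers in series; stud and cavity paths in parallel between them.
R_inner = 0.015/(0.551×19.9) = 0.001368 K/W
R_stud  = 0.11/(53.7×0.14×19.9) = 7.353×10^-4 K/W
R_cav   = 0.11/(0.0364×0.86×19.9) = 0.1766 K/W
1/R_core = 1/R_stud + 1/R_cav → R_core = 7.322×10^-4 K/W
R_outer = 0.011/(0.206×19.9) = 0.002683 K/W
R_total = 0.004784 K/W
Q = ΔT/R_total = 35/0.004784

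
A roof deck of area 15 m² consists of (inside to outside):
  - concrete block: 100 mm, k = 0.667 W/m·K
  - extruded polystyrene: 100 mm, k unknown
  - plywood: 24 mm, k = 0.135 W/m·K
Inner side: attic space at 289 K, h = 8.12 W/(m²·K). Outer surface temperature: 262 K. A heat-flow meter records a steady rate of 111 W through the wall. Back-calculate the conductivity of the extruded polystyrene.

k ≈ 0.0313 W/(m·K)

Series thermal resistances:
R_inner film = 1/(h_i·A) = 1/(8.12×15) = 0.00821 K/W
R_concrete block = L/(kA) = 0.1/(0.667×15) = 0.009995 K/W
R_plywood = L/(kA) = 0.024/(0.135×15) = 0.01185 K/W
Sum of known resistances R_other = 0.03006 K/W
Total R = ΔT/Q = 27/111 = 0.2432 K/W
R_extruded polystyrene = R_total − R_other = 0.2132 K/W
k = L/(R·A) = 0.1/(0.2132×15)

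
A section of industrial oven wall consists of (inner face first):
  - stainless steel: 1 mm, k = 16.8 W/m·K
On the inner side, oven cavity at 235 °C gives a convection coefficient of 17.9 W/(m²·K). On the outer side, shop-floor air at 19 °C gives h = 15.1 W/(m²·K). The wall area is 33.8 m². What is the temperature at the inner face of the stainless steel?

Thermal resistances in series:
R_inner film = 1/(h_i·A) = 1/(17.9×33.8) = 0.001653 K/W
R_stainless steel = L/(kA) = 0.001/(16.8×33.8) = 1.761×10^-6 K/W
R_outer film = 1/(h_o·A) = 1/(15.1×33.8) = 0.001959 K/W
R_total = 0.003614 K/W;  Q = ΔT/R_total = 216/0.003614 = 59770 W
T_interface = T_inner − Q·ΣR(inner→interface) = 235 − 59800×0.001653

T ≈ 136 °C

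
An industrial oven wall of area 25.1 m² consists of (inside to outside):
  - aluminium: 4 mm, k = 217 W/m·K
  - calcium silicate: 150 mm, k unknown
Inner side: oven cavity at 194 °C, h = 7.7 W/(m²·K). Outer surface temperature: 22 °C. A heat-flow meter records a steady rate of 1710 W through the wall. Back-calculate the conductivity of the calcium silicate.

k ≈ 0.0626 W/(m·K)

Using the resistance-network approach (series):
R_inner film = 1/(h_i·A) = 1/(7.7×25.1) = 0.005174 K/W
R_aluminium = L/(kA) = 0.004/(217×25.1) = 7.344×10^-7 K/W
Sum of known resistances R_other = 0.005175 K/W
Total R = ΔT/Q = 172/1710 = 0.1006 K/W
R_calcium silicate = R_total − R_other = 0.09541 K/W
k = L/(R·A) = 0.15/(0.09541×25.1)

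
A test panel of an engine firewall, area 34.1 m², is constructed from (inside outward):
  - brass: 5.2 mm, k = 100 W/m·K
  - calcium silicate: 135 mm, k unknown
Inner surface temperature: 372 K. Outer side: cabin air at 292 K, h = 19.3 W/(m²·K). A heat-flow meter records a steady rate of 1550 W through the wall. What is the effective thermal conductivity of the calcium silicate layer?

k ≈ 0.079 W/(m·K)

Thermal resistances in series:
R_brass = L/(kA) = 0.0052/(100×34.1) = 1.525×10^-6 K/W
R_outer film = 1/(h_o·A) = 1/(19.3×34.1) = 0.001519 K/W
Sum of known resistances R_other = 0.001521 K/W
Total R = ΔT/Q = 80/1550 = 0.05161 K/W
R_calcium silicate = R_total − R_other = 0.05009 K/W
k = L/(R·A) = 0.135/(0.05009×34.1)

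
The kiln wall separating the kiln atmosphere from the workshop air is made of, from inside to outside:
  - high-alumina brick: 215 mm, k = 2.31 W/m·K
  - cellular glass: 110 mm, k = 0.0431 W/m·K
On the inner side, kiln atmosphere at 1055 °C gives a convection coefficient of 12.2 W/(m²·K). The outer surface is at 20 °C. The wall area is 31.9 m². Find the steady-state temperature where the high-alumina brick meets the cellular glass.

T ≈ 989 °C

Treating each layer as a thermal resistance in series:
R_inner film = 1/(h_i·A) = 1/(12.2×31.9) = 0.00257 K/W
R_high-alumina brick = L/(kA) = 0.215/(2.31×31.9) = 0.002918 K/W
R_cellular glass = L/(kA) = 0.11/(0.0431×31.9) = 0.08001 K/W
R_total = 0.08549 K/W;  Q = ΔT/R_total = 1035/0.08549 = 12110 W
T_interface = T_inner − Q·ΣR(inner→interface) = 1055 − 12100×0.005487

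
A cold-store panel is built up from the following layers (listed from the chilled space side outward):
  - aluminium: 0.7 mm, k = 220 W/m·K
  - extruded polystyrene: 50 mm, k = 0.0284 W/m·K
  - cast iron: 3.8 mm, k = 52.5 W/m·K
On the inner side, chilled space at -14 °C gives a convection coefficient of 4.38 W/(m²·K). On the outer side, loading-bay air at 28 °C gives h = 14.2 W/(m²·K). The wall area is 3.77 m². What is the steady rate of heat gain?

Thermal resistances in series:
R_inner film = 1/(h_i·A) = 1/(4.38×3.77) = 0.06056 K/W
R_aluminium = L/(kA) = 0.0007/(220×3.77) = 8.44×10^-7 K/W
R_extruded polystyrene = L/(kA) = 0.05/(0.0284×3.77) = 0.467 K/W
R_cast iron = L/(kA) = 0.0038/(52.5×3.77) = 1.92×10^-5 K/W
R_outer film = 1/(h_o·A) = 1/(14.2×3.77) = 0.01868 K/W
R_total = 0.5463 K/W
Q = ΔT / R_total = 42 / 0.5463

Q ≈ 76.9 W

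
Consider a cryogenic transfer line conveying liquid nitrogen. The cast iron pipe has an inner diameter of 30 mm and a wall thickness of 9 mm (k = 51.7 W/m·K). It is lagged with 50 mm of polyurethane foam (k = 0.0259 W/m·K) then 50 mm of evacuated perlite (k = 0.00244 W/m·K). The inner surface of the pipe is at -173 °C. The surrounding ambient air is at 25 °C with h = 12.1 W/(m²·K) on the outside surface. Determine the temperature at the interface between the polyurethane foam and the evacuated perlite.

Cylindrical conduction, so R = ln(r₂/r₁)/(2πkL) per layer, in series:
R_cast iron pipe wall = ln(24/15)/(2π×51.7×1) = 0.001447 K/W
R_polyurethane foam = ln(74/24)/(2π×0.0259×1) = 6.919 K/W
R_evacuated perlite = ln(124/74)/(2π×0.00244×1) = 33.67 K/W
R_outer film = 1/(h_o·2πr_oL) = 1/(12.1×2π×0.124×1) = 0.1061 K/W
R_total = 40.7 K/W
Q = ΔT/R_total = 198/40.7
Q = 4.87 W/m
T_interface = T_inner + Q·ΣR(inner→interface) = -173 + 4.87×6.921

T ≈ -139 °C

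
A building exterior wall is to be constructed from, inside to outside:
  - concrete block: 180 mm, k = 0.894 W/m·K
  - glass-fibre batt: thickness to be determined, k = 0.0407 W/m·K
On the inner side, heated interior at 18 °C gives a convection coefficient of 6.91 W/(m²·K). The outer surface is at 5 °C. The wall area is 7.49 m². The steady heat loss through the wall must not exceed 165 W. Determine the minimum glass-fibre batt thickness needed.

Using the resistance-network approach (series):
R_inner film = 1/(h_i·A) = 1/(6.91×7.49) = 0.01932 K/W
R_concrete block = L/(kA) = 0.18/(0.894×7.49) = 0.02688 K/W
Sum of the known resistances R_other = 0.0462 K/W
Required total resistance R_tot = ΔT/Q_allow = 13/165 = 0.07879 K/W
R_glass-fibre batt = R_tot − R_other = 0.03258 K/W
L = R·k·A = 0.03258×0.0407×7.49

L ≈ 9.93 mm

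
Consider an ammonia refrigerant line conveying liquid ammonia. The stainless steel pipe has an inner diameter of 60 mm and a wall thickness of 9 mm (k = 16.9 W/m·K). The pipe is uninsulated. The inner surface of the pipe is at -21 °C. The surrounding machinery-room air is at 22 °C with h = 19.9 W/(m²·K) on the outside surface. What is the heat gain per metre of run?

q′ ≈ 207 W/m

Cylindrical conduction, so R = ln(r₂/r₁)/(2πkL) per layer, in series:
R_stainless steel pipe wall = ln(39/30)/(2π×16.9×1) = 0.002471 K/W
R_outer film = 1/(h_o·2πr_oL) = 1/(19.9×2π×0.039×1) = 0.2051 K/W
R_total = 0.2075 K/W
Q = ΔT/R_total = 43/0.2075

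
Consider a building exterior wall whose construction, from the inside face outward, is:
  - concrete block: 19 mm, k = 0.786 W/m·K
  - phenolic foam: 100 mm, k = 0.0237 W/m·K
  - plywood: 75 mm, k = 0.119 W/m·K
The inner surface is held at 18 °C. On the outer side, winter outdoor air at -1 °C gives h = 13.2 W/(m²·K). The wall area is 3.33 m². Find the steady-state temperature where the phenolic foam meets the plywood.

Model the wall as resistances in series:
R_concrete block = L/(kA) = 0.019/(0.786×3.33) = 0.007259 K/W
R_phenolic foam = L/(kA) = 0.1/(0.0237×3.33) = 1.267 K/W
R_plywood = L/(kA) = 0.075/(0.119×3.33) = 0.1893 K/W
R_outer film = 1/(h_o·A) = 1/(13.2×3.33) = 0.02275 K/W
R_total = 1.486 K/W;  Q = ΔT/R_total = 19/1.486 = 12.78 W
T_interface = T_inner − Q·ΣR(inner→interface) = 18 − 12.8×1.274

T ≈ 1.71 °C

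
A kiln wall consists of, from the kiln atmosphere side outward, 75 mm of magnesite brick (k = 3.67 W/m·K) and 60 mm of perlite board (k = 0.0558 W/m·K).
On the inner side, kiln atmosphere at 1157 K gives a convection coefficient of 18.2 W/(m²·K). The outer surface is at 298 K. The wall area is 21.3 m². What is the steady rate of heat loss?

Thermal resistances in series:
R_inner film = 1/(h_i·A) = 1/(18.2×21.3) = 0.00258 K/W
R_magnesite brick = L/(kA) = 0.075/(3.67×21.3) = 9.594×10^-4 K/W
R_perlite board = L/(kA) = 0.06/(0.0558×21.3) = 0.05048 K/W
R_total = 0.05402 K/W
Q = ΔT / R_total = 859 / 0.05402

Q ≈ 15900 W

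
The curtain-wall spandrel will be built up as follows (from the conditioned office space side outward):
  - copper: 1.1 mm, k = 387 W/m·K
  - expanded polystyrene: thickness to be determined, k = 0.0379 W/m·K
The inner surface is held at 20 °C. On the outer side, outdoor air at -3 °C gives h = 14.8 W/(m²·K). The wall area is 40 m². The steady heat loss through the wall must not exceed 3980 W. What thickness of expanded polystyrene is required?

L ≈ 6.2 mm

Thermal resistances in series:
R_copper = L/(kA) = 0.0011/(387×40) = 7.106×10^-8 K/W
R_outer film = 1/(h_o·A) = 1/(14.8×40) = 0.001689 K/W
Sum of the known resistances R_other = 0.001689 K/W
Required total resistance R_tot = ΔT/Q_allow = 23/3980 = 0.005779 K/W
R_expanded polystyrene = R_tot − R_other = 0.00409 K/W
L = R·k·A = 0.00409×0.0379×40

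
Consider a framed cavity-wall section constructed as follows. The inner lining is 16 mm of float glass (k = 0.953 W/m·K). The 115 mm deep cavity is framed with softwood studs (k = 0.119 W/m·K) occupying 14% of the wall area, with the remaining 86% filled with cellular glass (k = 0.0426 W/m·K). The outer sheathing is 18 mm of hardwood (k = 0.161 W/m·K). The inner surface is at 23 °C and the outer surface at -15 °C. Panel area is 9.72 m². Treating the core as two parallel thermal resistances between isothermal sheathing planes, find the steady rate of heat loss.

Sheathing layers in series; stud and cavity paths in parallel between them.
R_inner = 0.016/(0.953×9.72) = 0.001727 K/W
R_stud  = 0.115/(0.119×0.14×9.72) = 0.7102 K/W
R_cav   = 0.115/(0.0426×0.86×9.72) = 0.3229 K/W
1/R_core = 1/R_stud + 1/R_cav → R_core = 0.222 K/W
R_outer = 0.018/(0.161×9.72) = 0.0115 K/W
R_total = 0.2352 K/W
Q = ΔT/R_total = 38/0.2352

Q ≈ 162 W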